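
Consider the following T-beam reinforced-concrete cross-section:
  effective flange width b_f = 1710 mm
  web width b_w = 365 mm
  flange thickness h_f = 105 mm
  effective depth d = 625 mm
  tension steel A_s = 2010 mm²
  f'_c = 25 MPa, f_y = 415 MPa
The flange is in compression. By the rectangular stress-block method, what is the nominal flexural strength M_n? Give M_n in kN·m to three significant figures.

M_n ≈ 512 kN·m

Tension: T = A_s f_y = 2010 × 415 = 834150 N.
Try a within the flange: a = T/(0.85 f'_c b_f) = 834150/(0.85 × 25 × 1710) = 22.96 mm.
Since a = 22.96 ≤ h_f = 105 mm, the stress block lies entirely in the flange; analyse as a rectangular beam of width b_f.
M_n = T(d − a/2) = 834150 × (625 − 11.48) = 511.77 × 10⁶ N·mm.
M_n = 511.77 kN·m.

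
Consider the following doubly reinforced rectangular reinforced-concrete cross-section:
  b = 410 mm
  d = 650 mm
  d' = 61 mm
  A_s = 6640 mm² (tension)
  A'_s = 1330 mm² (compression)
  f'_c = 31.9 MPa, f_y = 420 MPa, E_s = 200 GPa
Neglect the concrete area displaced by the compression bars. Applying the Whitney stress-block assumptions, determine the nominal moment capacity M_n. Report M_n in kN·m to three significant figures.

M_n ≈ 1550 kN·m

Assume both tension and compression steel yield.
Net tension couple steel: A_s − A'_s = 5310 mm².
a = (A_s − A'_s) f_y / (0.85 f'_c b) = 2230200/(0.85 × 31.9 × 410) = 200.61 mm.
c = a/β₁ = 200.61/0.822 = 244.05 mm; ε'_s = 0.003(c − d')/c = 0.0023 ≥ f_y/E_s = 0.0021, so compression steel does yield.
M_n = (A_s − A'_s) f_y (d − a/2) + A'_s f_y (d − d') = [2230200 × (650 − 100.305) + 558600 × (650 − 61)] × 10⁻⁶ = 1225.93 + 329.02 = 1554.95 kN·m.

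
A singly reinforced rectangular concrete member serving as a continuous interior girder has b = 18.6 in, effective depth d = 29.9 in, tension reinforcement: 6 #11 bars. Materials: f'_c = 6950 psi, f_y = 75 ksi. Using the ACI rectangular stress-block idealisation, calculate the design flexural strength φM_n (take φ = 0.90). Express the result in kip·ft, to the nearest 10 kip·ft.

A_s = 6 × 1.56 = 9.36 in².
T = A_s f_y = 9.36 × 75 = 702 kips.
a = T/(0.85 f'_c b) = 702/(0.85 × 6.95 × 18.6) = 6.389 in.
M_n = T(d − a/2) = 702 × (29.9 − 3.1945) = 18747.3 kip·in = 18747.3/12 = 1562.28 kip·ft.
φM_n = 0.90 × 1562.28 = 1406.05 kip·ft.

φM_n ≈ 1410 kip·ft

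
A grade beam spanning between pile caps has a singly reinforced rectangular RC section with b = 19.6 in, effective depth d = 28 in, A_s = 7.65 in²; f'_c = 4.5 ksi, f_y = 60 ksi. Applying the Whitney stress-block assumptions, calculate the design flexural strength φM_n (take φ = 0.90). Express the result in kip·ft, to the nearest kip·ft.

φM_n ≈ 859 kip·ft

T = A_s f_y = 7.65 × 60 = 459 kips.
a = T/(0.85 f'_c b) = 459/(0.85 × 4.5 × 19.6) = 6.122 in.
M_n = T(d − a/2) = 459 × (28 − 3.061) = 11447.0 kip·in = 11447.0/12 = 953.92 kip·ft.
φM_n = 0.90 × 953.92 = 858.53 kip·ft.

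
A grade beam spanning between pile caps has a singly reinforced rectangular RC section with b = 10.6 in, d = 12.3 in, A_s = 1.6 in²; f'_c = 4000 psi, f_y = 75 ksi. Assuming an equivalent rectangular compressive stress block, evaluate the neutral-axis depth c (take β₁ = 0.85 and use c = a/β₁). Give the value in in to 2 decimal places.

T = A_s f_y = 1.6 × 75 = 120 kips.
a = T/(0.85 f'_c b) = 120/(0.85 × 4 × 10.6) = 3.3296 in.
With β₁ = 0.85, c = a/β₁ = 3.3296/0.85 = 3.92 in.

c ≈ 3.92 in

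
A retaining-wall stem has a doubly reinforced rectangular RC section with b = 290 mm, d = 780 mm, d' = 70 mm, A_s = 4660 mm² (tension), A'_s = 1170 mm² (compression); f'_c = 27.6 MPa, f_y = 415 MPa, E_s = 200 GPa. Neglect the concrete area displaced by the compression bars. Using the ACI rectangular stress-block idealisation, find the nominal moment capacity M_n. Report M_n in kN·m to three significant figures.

M_n ≈ 1320 kN·m

Assume both tension and compression steel yield.
Net tension couple steel: A_s − A'_s = 3490 mm².
a = (A_s − A'_s) f_y / (0.85 f'_c b) = 1448350/(0.85 × 27.6 × 290) = 212.89 mm.
c = a/β₁ = 212.89/0.85 = 250.46 mm; ε'_s = 0.003(c − d')/c = 0.0022 ≥ f_y/E_s = 0.0021, so compression steel does yield.
M_n = (A_s − A'_s) f_y (d − a/2) + A'_s f_y (d − d') = [1448350 × (780 − 106.445) + 485550 × (780 − 70)] × 10⁻⁶ = 975.54 + 344.74 = 1320.28 kN·m.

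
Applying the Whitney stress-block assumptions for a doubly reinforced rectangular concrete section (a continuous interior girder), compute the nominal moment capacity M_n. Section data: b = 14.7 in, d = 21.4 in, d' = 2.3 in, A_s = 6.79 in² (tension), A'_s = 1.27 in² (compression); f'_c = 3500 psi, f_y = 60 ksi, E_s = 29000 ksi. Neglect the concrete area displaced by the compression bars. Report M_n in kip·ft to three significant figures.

Assume both steels yield.
a = (A_s − A'_s) f_y/(0.85 f'_c b) = (6.79 − 1.27) × 60/(0.85 × 3.5 × 14.7) = 7.573 in.
c = a/β₁ = 7.573/0.85 = 8.909 in; ε'_s = 0.003(c − d')/c = 0.0022 ≥ ε_y = 0.0021, so the compression steel yields.
M_n = (A_s − A'_s) f_y (d − a/2) + A'_s f_y (d − d') = 331.2 × (21.4 − 3.7865) + 76.2 × (21.4 − 2.3) = 5833.6 + 1455.4 = 7289.0 kip·in = 7289.0/12 = 607.42 kip·ft.

M_n ≈ 607 kip·ft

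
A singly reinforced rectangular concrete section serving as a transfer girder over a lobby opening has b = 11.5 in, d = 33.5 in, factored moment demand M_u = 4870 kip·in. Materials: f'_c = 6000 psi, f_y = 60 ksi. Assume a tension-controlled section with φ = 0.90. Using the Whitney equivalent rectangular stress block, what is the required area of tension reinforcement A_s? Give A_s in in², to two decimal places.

A_s ≈ 2.81 in²

M_n = M_u/φ = 4870/0.90 = 5411.11 kip·in.
From M_n = 0.85 f'_c a b (d − a/2):
a = d − √(d² − 2M_n/(0.85 f'_c b)) = 33.5 − √(33.5² − 2 × 5411.11/(0.85 × 6 × 11.5)) = 2.878 in.
A_s = 0.85 f'_c a b / f_y = 0.85 × 6 × 2.878 × 11.5 / 60 = 2.813 in².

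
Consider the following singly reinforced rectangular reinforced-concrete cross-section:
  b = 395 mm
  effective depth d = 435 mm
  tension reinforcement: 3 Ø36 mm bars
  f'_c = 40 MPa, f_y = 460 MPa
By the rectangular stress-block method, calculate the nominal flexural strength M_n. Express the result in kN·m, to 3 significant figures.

A_s = 3 × 1018 = 3054 mm².
T = A_s f_y = 3054 × 460 = 1404840 N = 1404.84 kN.
From C = T: a = T/(0.85 f'_c b) = 1404840/(0.85 × 40 × 395) = 104.60 mm.
M_n = T(d − a/2) = 1404.84 kN × (435 − 52.3) mm = 537.63 kN·m.

M_n ≈ 538 kN·m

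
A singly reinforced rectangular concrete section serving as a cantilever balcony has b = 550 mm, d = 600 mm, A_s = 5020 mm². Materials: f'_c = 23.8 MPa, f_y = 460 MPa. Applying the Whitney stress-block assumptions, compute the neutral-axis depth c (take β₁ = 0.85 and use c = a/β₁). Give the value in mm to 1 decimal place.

T = A_s f_y = 5020 × 460 = 2309200 N = 2309.2 kN.
Setting C = 0.85 f'_c a b equal to T: a = 2309200/(0.85 × 23.8 × 550) = 207.541 mm.
With β₁ = 0.85, c = a/β₁ = 207.541/0.85 = 244.2 mm.

c ≈ 244.2 mm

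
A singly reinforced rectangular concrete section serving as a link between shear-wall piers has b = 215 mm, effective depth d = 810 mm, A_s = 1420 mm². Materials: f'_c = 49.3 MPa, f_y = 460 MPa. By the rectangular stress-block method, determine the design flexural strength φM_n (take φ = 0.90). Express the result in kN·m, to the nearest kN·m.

φM_n ≈ 455 kN·m

T = A_s f_y = 1420 × 460 = 653200 N = 653.2 kN.
From C = T: a = T/(0.85 f'_c b) = 653200/(0.85 × 49.3 × 215) = 72.50 mm.
M_n = T(d − a/2) = 653.2 kN × (810 − 36.25) mm = 505.41 kN·m.
φM_n = 0.90 × 505.41 = 454.87 kN·m.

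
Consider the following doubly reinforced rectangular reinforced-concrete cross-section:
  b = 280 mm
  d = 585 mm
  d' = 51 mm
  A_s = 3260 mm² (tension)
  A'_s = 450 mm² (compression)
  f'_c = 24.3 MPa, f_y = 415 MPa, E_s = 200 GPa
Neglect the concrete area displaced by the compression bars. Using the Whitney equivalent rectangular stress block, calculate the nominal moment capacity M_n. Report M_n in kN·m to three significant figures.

Assume both tension and compression steel yield.
Net tension couple steel: A_s − A'_s = 2810 mm².
a = (A_s − A'_s) f_y / (0.85 f'_c b) = 1166150/(0.85 × 24.3 × 280) = 201.64 mm.
c = a/β₁ = 201.64/0.85 = 237.22 mm; ε'_s = 0.003(c − d')/c = 0.0024 ≥ f_y/E_s = 0.0021, so compression steel does yield.
M_n = (A_s − A'_s) f_y (d − a/2) + A'_s f_y (d − d') = [1166150 × (585 − 100.82) + 186750 × (585 − 51)] × 10⁻⁶ = 564.63 + 99.72 = 664.35 kN·m.

M_n ≈ 664 kN·m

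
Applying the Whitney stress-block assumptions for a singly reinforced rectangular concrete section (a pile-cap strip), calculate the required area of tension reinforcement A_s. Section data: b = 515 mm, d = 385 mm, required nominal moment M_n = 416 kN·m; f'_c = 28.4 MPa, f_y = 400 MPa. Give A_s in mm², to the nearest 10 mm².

With M_n = 0.85 f'_c a b (d − a/2), solve the quadratic for a:
a = d − √(d² − 2M_n/(0.85 f'_c b)) = 385 − √(385² − 2 × 416×10⁶/(0.85 × 28.4 × 515)) = 99.87 mm.
A_s = 0.85 f'_c a b / f_y = 0.85 × 28.4 × 99.87 × 515 / 400 = 3104.0 mm².

A_s ≈ 3100 mm²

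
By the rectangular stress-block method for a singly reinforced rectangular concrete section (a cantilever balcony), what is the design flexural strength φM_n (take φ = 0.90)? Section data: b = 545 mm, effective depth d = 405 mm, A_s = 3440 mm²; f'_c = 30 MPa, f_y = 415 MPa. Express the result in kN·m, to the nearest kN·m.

φM_n ≈ 454 kN·m

T = A_s f_y = 3440 × 415 = 1427600 N = 1427.6 kN.
From C = T: a = T/(0.85 f'_c b) = 1427600/(0.85 × 30 × 545) = 102.72 mm.
M_n = T(d − a/2) = 1427.6 kN × (405 − 51.36) mm = 504.86 kN·m.
φM_n = 0.90 × 504.86 = 454.37 kN·m.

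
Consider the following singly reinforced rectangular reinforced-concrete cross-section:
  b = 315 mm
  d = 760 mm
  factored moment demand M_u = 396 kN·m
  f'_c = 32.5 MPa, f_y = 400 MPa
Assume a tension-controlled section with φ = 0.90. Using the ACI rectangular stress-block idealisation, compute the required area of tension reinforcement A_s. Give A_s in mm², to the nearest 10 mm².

A_s ≈ 1520 mm²

M_n = M_u/φ = 396/0.90 = 440 kN·m.
With M_n = 0.85 f'_c a b (d − a/2), solve the quadratic for a:
a = d − √(d² − 2M_n/(0.85 f'_c b)) = 760 − √(760² − 2 × 440×10⁶/(0.85 × 32.5 × 315)) = 69.73 mm.
A_s = 0.85 f'_c a b / f_y = 0.85 × 32.5 × 69.73 × 315 / 400 = 1517.0 mm².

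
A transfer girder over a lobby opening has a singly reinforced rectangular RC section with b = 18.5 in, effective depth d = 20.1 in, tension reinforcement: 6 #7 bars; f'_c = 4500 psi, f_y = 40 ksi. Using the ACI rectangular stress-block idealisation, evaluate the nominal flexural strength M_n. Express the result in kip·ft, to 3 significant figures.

A_s = 6 × 0.6 = 3.6 in².
T = A_s f_y = 3.6 × 40 = 144 kips.
a = T/(0.85 f'_c b) = 144/(0.85 × 4.5 × 18.5) = 2.035 in.
M_n = T(d − a/2) = 144 × (20.1 − 1.0175) = 2747.9 kip·in = 2747.9/12 = 228.99 kip·ft.

M_n ≈ 229 kip·ft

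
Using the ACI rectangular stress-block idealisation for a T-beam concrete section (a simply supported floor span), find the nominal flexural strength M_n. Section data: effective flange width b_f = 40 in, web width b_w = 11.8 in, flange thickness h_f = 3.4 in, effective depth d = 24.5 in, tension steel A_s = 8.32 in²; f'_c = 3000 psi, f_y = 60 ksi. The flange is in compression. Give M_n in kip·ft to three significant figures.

M_n ≈ 895 kip·ft

Tension: T = A_s f_y = 8.32 × 60 = 499.2 kips.
Try a within the flange: a = T/(0.85 f'_c b_f) = 499.2/(0.85 × 3 × 40) = 4.894 in.
a = 4.894 > h_f = 3.4 in: the block extends into the web. Split into flange-overhang and web parts.
C_f = 0.85 f'_c (b_f − b_w) h_f = 0.85 × 3 × (40 − 11.8) × 3.4 = 244.5 kips.
Remaining web compression depth: a_w = (T − C_f)/(0.85 f'_c b_w) = (499.2 − 244.5)/(0.85 × 3 × 11.8) = 8.465 in.
M_n = C_f(d − h_f/2) + (T − C_f)(d − a_w/2) = 244.5 × (24.5 − 1.7) + 254.7 × (24.5 − 4.2325) = 5574.6 + 5162.1 = 10736.7 kip·in.
M_n = 10736.7/12 = 894.73 kip·ft.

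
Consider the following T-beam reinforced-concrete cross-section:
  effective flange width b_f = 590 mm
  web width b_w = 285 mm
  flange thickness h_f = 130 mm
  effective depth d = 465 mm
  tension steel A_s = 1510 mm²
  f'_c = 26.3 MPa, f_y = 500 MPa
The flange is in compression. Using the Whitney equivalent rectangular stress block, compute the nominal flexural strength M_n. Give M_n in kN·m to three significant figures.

M_n ≈ 329 kN·m

Tension: T = A_s f_y = 1510 × 500 = 755000 N.
Try a within the flange: a = T/(0.85 f'_c b_f) = 755000/(0.85 × 26.3 × 590) = 57.24 mm.
Since a = 57.24 ≤ h_f = 130 mm, the stress block lies entirely in the flange; analyse as a rectangular beam of width b_f.
M_n = T(d − a/2) = 755000 × (465 − 28.62) = 329.47 × 10⁶ N·mm.
M_n = 329.47 kN·m.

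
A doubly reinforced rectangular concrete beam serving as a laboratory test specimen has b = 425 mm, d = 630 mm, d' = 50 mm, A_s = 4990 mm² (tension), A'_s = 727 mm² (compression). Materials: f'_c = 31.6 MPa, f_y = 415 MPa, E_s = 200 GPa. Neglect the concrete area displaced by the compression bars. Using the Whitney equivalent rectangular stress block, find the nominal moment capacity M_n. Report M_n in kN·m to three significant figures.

M_n ≈ 1150 kN·m

Assume both tension and compression steel yield.
Net tension couple steel: A_s − A'_s = 4263 mm².
a = (A_s − A'_s) f_y / (0.85 f'_c b) = 1769145/(0.85 × 31.6 × 425) = 154.98 mm.
c = a/β₁ = 154.98/0.824 = 188.08 mm; ε'_s = 0.003(c − d')/c = 0.0022 ≥ f_y/E_s = 0.0021, so compression steel does yield.
M_n = (A_s − A'_s) f_y (d − a/2) + A'_s f_y (d − d') = [1769145 × (630 − 77.49) + 301705 × (630 − 50)] × 10⁻⁶ = 977.47 + 174.99 = 1152.46 kN·m.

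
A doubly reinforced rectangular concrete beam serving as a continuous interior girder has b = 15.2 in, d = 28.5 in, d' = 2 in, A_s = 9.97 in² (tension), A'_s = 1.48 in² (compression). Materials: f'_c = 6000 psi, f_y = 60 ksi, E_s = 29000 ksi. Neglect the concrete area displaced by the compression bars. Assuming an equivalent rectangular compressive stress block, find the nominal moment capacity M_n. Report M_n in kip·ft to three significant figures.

Assume both steels yield.
a = (A_s − A'_s) f_y/(0.85 f'_c b) = (9.97 − 1.48) × 60/(0.85 × 6 × 15.2) = 6.571 in.
c = a/β₁ = 6.571/0.75 = 8.761 in; ε'_s = 0.003(c − d')/c = 0.0023 ≥ ε_y = 0.0021, so the compression steel yields.
M_n = (A_s − A'_s) f_y (d − a/2) + A'_s f_y (d − d') = 509.4 × (28.5 − 3.2855) + 88.8 × (28.5 − 2) = 12844.3 + 2353.2 = 15197.5 kip·in = 15197.5/12 = 1266.46 kip·ft.

M_n ≈ 1270 kip·ft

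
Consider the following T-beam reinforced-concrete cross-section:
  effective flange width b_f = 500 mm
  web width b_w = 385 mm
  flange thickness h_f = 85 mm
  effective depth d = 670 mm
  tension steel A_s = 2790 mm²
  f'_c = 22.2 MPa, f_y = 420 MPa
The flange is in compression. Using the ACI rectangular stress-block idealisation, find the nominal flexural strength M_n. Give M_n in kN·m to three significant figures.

M_n ≈ 710 kN·m

Tension: T = A_s f_y = 2790 × 420 = 1171800 N.
Try a within the flange: a = T/(0.85 f'_c b_f) = 1171800/(0.85 × 22.2 × 500) = 124.20 mm.
a = 124.20 > h_f = 85 mm: the block extends into the web. Split into flange-overhang and web parts.
C_f = 0.85 f'_c (b_f − b_w) h_f = 0.85 × 22.2 × (500 − 385) × 85 = 184454 N.
Remaining web compression depth: a_w = (T − C_f)/(0.85 f'_c b_w) = (1171800 − 184454)/(0.85 × 22.2 × 385) = 135.91 mm.
M_n = C_f(d − h_f/2) + (T − C_f)(d − a_w/2) = 184454 × (670 − 42.5) + 987346 × (670 − 67.955) = 115.74 + 594.43 = 710.17 × 10⁶ N·mm.
M_n = 710.17 kN·m.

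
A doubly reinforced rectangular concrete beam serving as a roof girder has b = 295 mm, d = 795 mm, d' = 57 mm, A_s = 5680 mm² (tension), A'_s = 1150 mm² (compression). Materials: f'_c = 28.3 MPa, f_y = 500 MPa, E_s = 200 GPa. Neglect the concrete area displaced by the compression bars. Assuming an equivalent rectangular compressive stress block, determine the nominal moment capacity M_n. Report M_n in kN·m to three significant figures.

M_n ≈ 1860 kN·m

Assume both tension and compression steel yield.
Net tension couple steel: A_s − A'_s = 4530 mm².
a = (A_s − A'_s) f_y / (0.85 f'_c b) = 2265000/(0.85 × 28.3 × 295) = 319.18 mm.
c = a/β₁ = 319.18/0.848 = 376.39 mm; ε'_s = 0.003(c − d')/c = 0.0025 ≥ f_y/E_s = 0.0025, so compression steel does yield.
M_n = (A_s − A'_s) f_y (d − a/2) + A'_s f_y (d − d') = [2265000 × (795 − 159.59) + 575000 × (795 − 57)] × 10⁻⁶ = 1439.20 + 424.35 = 1863.55 kN·m.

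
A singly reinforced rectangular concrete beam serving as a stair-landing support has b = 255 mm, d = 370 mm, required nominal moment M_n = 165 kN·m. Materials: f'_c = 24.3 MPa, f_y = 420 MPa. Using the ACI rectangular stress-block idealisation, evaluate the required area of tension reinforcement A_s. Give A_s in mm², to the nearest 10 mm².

With M_n = 0.85 f'_c a b (d − a/2), solve the quadratic for a:
a = d − √(d² − 2M_n/(0.85 f'_c b)) = 370 − √(370² − 2 × 165×10⁶/(0.85 × 24.3 × 255)) = 97.52 mm.
A_s = 0.85 f'_c a b / f_y = 0.85 × 24.3 × 97.52 × 255 / 420 = 1223.0 mm².

A_s ≈ 1220 mm²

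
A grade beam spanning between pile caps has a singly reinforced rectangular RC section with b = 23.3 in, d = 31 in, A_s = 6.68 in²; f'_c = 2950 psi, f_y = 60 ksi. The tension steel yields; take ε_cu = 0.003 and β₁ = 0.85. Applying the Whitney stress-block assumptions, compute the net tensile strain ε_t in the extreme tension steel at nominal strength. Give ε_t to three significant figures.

ε_t ≈ 0.00852

a = A_s f_y/(0.85 f'_c b) = 6.860 in.
β₁ = 0.85, so c = a/β₁ = 6.860/0.85 = 8.071 in.
From the linear strain diagram with ε_cu = 0.003: ε_t = 0.003 (d − c)/c = 0.003 × (31 − 8.071)/8.071 = 0.00852.
Since ε_t ≥ 0.005, the section is tension-controlled.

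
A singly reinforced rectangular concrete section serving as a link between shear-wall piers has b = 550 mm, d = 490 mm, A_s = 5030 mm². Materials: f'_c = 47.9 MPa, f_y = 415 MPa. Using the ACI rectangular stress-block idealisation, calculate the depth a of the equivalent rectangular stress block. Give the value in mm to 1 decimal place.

a ≈ 93.2 mm

T = A_s f_y = 5030 × 415 = 2087450 N = 2087.45 kN.
Setting C = 0.85 f'_c a b equal to T: a = 2087450/(0.85 × 47.9 × 550) = 93.2 mm.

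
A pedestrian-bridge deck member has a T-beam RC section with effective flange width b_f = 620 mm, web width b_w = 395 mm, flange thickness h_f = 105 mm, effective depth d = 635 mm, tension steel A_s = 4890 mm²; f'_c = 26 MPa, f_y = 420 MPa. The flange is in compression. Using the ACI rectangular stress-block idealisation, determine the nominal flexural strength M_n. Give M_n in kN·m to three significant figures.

Tension: T = A_s f_y = 4890 × 420 = 2053800 N.
Try a within the flange: a = T/(0.85 f'_c b_f) = 2053800/(0.85 × 26 × 620) = 149.89 mm.
a = 149.89 > h_f = 105 mm: the block extends into the web. Split into flange-overhang and web parts.
C_f = 0.85 f'_c (b_f − b_w) h_f = 0.85 × 26 × (620 − 395) × 105 = 522113 N.
Remaining web compression depth: a_w = (T − C_f)/(0.85 f'_c b_w) = (2053800 − 522113)/(0.85 × 26 × 395) = 175.46 mm.
M_n = C_f(d − h_f/2) + (T − C_f)(d − a_w/2) = 522113 × (635 − 52.5) + 1531687 × (635 − 87.73) = 304.13 + 838.25 = 1142.38 × 10⁶ N·mm.
M_n = 1142.38 kN·m.

M_n ≈ 1140 kN·m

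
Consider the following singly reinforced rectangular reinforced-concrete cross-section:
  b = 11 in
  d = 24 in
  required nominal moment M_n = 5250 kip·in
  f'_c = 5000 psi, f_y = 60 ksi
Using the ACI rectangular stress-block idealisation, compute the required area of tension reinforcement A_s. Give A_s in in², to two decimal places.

From M_n = 0.85 f'_c a b (d − a/2):
a = d − √(d² − 2M_n/(0.85 f'_c b)) = 24 − √(24² − 2 × 5250/(0.85 × 5 × 11)) = 5.254 in.
A_s = 0.85 f'_c a b / f_y = 0.85 × 5 × 5.254 × 11 / 60 = 4.094 in².

A_s ≈ 4.09 in²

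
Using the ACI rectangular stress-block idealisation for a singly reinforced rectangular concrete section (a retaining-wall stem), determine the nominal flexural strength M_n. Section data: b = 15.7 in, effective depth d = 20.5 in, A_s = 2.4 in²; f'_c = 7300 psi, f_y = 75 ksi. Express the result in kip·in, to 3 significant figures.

M_n ≈ 3520 kip·in

T = A_s f_y = 2.4 × 75 = 180 kips.
a = T/(0.85 f'_c b) = 180/(0.85 × 7.3 × 15.7) = 1.848 in.
M_n = T(d − a/2) = 180 × (20.5 − 0.924) = 3523.7 kip·in.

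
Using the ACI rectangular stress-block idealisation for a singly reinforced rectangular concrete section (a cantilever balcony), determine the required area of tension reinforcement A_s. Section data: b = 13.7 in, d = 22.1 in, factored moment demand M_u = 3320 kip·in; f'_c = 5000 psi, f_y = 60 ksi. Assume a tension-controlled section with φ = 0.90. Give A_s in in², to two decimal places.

M_n = M_u/φ = 3320/0.90 = 3688.89 kip·in.
From M_n = 0.85 f'_c a b (d − a/2):
a = d − √(d² − 2M_n/(0.85 f'_c b)) = 22.1 − √(22.1² − 2 × 3688.89/(0.85 × 5 × 13.7)) = 3.082 in.
A_s = 0.85 f'_c a b / f_y = 0.85 × 5 × 3.082 × 13.7 / 60 = 2.991 in².

A_s ≈ 2.99 in²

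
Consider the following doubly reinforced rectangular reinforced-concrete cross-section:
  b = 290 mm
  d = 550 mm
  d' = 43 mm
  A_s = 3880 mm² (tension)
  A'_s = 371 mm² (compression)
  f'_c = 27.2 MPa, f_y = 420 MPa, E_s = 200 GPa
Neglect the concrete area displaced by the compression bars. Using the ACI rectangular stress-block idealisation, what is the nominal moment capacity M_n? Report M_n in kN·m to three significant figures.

Assume both tension and compression steel yield.
Net tension couple steel: A_s − A'_s = 3509 mm².
a = (A_s − A'_s) f_y / (0.85 f'_c b) = 1473780/(0.85 × 27.2 × 290) = 219.81 mm.
c = a/β₁ = 219.81/0.85 = 258.60 mm; ε'_s = 0.003(c − d')/c = 0.0025 ≥ f_y/E_s = 0.0021, so compression steel does yield.
M_n = (A_s − A'_s) f_y (d − a/2) + A'_s f_y (d − d') = [1473780 × (550 − 109.905) + 155820 × (550 − 43)] × 10⁻⁶ = 648.60 + 79.00 = 727.60 kN·m.

M_n ≈ 728 kN·m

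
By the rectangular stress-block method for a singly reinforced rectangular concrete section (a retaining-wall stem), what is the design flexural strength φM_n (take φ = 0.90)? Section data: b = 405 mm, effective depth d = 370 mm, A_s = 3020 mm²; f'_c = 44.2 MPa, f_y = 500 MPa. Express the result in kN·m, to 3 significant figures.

φM_n ≈ 435 kN·m

T = A_s f_y = 3020 × 500 = 1510000 N = 1510 kN.
From C = T: a = T/(0.85 f'_c b) = 1510000/(0.85 × 44.2 × 405) = 99.24 mm.
M_n = T(d − a/2) = 1510 kN × (370 − 49.62) mm = 483.77 kN·m.
φM_n = 0.90 × 483.77 = 435.39 kN·m.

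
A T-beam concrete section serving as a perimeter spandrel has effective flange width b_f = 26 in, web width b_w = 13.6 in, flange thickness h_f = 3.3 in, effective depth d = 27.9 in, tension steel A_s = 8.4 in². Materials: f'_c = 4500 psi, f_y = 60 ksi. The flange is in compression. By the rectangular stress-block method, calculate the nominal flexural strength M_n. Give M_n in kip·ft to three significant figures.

Tension: T = A_s f_y = 8.4 × 60 = 504 kips.
Try a within the flange: a = T/(0.85 f'_c b_f) = 504/(0.85 × 4.5 × 26) = 5.068 in.
a = 5.068 > h_f = 3.3 in: the block extends into the web. Split into flange-overhang and web parts.
C_f = 0.85 f'_c (b_f − b_w) h_f = 0.85 × 4.5 × (26 − 13.6) × 3.3 = 156.5 kips.
Remaining web compression depth: a_w = (T − C_f)/(0.85 f'_c b_w) = (504 − 156.5)/(0.85 × 4.5 × 13.6) = 6.680 in.
M_n = C_f(d − h_f/2) + (T − C_f)(d − a_w/2) = 156.5 × (27.9 − 1.65) + 347.5 × (27.9 − 3.34) = 4108.1 + 8534.6 = 12642.7 kip·in.
M_n = 12642.7/12 = 1053.56 kip·ft.

M_n ≈ 1050 kip·ft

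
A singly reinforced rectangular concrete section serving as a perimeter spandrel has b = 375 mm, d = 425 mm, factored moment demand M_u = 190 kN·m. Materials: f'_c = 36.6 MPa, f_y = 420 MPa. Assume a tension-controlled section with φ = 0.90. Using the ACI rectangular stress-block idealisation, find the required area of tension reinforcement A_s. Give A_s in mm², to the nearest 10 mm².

A_s ≈ 1250 mm²

M_n = M_u/φ = 190/0.90 = 211.111 kN·m.
With M_n = 0.85 f'_c a b (d − a/2), solve the quadratic for a:
a = d − √(d² − 2M_n/(0.85 f'_c b)) = 425 − √(425² − 2 × 211.111×10⁶/(0.85 × 36.6 × 375)) = 44.96 mm.
A_s = 0.85 f'_c a b / f_y = 0.85 × 36.6 × 44.96 × 375 / 420 = 1248.8 mm².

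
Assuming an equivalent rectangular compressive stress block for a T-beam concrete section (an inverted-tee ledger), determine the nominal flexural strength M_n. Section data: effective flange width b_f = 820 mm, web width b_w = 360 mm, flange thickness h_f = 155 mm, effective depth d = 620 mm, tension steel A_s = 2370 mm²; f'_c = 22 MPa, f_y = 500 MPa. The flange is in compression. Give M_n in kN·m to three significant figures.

M_n ≈ 689 kN·m

Tension: T = A_s f_y = 2370 × 500 = 1185000 N.
Try a within the flange: a = T/(0.85 f'_c b_f) = 1185000/(0.85 × 22 × 820) = 77.28 mm.
Since a = 77.28 ≤ h_f = 155 mm, the stress block lies entirely in the flange; analyse as a rectangular beam of width b_f.
M_n = T(d − a/2) = 1185000 × (620 − 38.64) = 688.91 × 10⁶ N·mm.
M_n = 688.91 kN·m.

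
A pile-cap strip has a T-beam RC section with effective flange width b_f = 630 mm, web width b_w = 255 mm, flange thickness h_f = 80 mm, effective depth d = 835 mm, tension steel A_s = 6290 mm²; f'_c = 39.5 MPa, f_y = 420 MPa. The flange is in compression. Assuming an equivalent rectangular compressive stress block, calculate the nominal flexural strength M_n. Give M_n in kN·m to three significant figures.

Tension: T = A_s f_y = 6290 × 420 = 2641800 N.
Try a within the flange: a = T/(0.85 f'_c b_f) = 2641800/(0.85 × 39.5 × 630) = 124.89 mm.
a = 124.89 > h_f = 80 mm: the block extends into the web. Split into flange-overhang and web parts.
C_f = 0.85 f'_c (b_f − b_w) h_f = 0.85 × 39.5 × (630 − 255) × 80 = 1007250 N.
Remaining web compression depth: a_w = (T − C_f)/(0.85 f'_c b_w) = (2641800 − 1007250)/(0.85 × 39.5 × 255) = 190.92 mm.
M_n = C_f(d − h_f/2) + (T − C_f)(d − a_w/2) = 1007250 × (835 − 40) + 1634550 × (835 − 95.46) = 800.76 + 1208.82 = 2009.58 × 10⁶ N·mm.
M_n = 2009.58 kN·m.

M_n ≈ 2010 kN·m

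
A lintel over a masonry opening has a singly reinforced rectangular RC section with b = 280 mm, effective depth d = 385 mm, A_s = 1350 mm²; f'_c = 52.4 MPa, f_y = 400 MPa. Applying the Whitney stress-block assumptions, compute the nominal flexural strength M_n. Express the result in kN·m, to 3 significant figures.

M_n ≈ 196 kN·m

T = A_s f_y = 1350 × 400 = 540000 N = 540 kN.
From C = T: a = T/(0.85 f'_c b) = 540000/(0.85 × 52.4 × 280) = 43.30 mm.
M_n = T(d − a/2) = 540 kN × (385 − 21.65) mm = 196.21 kN·m.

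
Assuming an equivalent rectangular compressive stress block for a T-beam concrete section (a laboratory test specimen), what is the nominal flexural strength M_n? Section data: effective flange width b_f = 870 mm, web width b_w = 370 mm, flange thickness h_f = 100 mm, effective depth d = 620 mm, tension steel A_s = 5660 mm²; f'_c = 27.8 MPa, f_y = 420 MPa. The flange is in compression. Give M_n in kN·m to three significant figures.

M_n ≈ 1330 kN·m

Tension: T = A_s f_y = 5660 × 420 = 2377200 N.
Try a within the flange: a = T/(0.85 f'_c b_f) = 2377200/(0.85 × 27.8 × 870) = 115.63 mm.
a = 115.63 > h_f = 100 mm: the block extends into the web. Split into flange-overhang and web parts.
C_f = 0.85 f'_c (b_f − b_w) h_f = 0.85 × 27.8 × (870 − 370) × 100 = 1181500 N.
Remaining web compression depth: a_w = (T − C_f)/(0.85 f'_c b_w) = (2377200 − 1181500)/(0.85 × 27.8 × 370) = 136.76 mm.
M_n = C_f(d − h_f/2) + (T − C_f)(d − a_w/2) = 1181500 × (620 − 50) + 1195700 × (620 − 68.38) = 673.46 + 659.57 = 1333.03 × 10⁶ N·mm.
M_n = 1333.03 kN·m.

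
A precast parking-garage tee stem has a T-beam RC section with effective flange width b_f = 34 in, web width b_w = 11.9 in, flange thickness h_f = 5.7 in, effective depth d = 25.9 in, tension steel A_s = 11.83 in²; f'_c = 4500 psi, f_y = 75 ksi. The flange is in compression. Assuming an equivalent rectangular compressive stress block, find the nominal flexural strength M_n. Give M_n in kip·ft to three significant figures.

M_n ≈ 1650 kip·ft

Tension: T = A_s f_y = 11.83 × 75 = 887.25 kips.
Try a within the flange: a = T/(0.85 f'_c b_f) = 887.25/(0.85 × 4.5 × 34) = 6.822 in.
a = 6.822 > h_f = 5.7 in: the block extends into the web. Split into flange-overhang and web parts.
C_f = 0.85 f'_c (b_f − b_w) h_f = 0.85 × 4.5 × (34 − 11.9) × 5.7 = 481.8 kips.
Remaining web compression depth: a_w = (T − C_f)/(0.85 f'_c b_w) = (887.25 − 481.8)/(0.85 × 4.5 × 11.9) = 8.908 in.
M_n = C_f(d − h_f/2) + (T − C_f)(d − a_w/2) = 481.8 × (25.9 − 2.85) + 405.45 × (25.9 − 4.454) = 11105.5 + 8695.3 = 19800.8 kip·in.
M_n = 19800.8/12 = 1650.07 kip·ft.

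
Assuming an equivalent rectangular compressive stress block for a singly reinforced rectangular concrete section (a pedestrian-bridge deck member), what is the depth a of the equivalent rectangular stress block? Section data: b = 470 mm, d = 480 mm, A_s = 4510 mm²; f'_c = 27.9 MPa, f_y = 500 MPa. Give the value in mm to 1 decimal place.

T = A_s f_y = 4510 × 500 = 2255000 N = 2255 kN.
Setting C = 0.85 f'_c a b equal to T: a = 2255000/(0.85 × 27.9 × 470) = 202.3 mm.

a ≈ 202.3 mm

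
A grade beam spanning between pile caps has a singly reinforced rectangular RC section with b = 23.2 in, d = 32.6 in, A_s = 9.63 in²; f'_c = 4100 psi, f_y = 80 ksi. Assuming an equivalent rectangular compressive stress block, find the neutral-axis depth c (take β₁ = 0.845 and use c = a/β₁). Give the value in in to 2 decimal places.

c ≈ 11.28 in

T = A_s f_y = 9.63 × 80 = 770.4 kips.
a = T/(0.85 f'_c b) = 770.4/(0.85 × 4.1 × 23.2) = 9.5285 in.
With β₁ = 0.845, c = a/β₁ = 9.5285/0.845 = 11.28 in.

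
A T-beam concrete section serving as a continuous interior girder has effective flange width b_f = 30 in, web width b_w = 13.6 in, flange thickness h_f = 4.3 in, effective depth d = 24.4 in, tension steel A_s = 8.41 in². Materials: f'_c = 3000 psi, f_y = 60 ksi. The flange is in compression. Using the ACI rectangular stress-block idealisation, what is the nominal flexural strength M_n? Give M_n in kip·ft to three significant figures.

Tension: T = A_s f_y = 8.41 × 60 = 504.6 kips.
Try a within the flange: a = T/(0.85 f'_c b_f) = 504.6/(0.85 × 3 × 30) = 6.596 in.
a = 6.596 > h_f = 4.3 in: the block extends into the web. Split into flange-overhang and web parts.
C_f = 0.85 f'_c (b_f − b_w) h_f = 0.85 × 3 × (30 − 13.6) × 4.3 = 179.8 kips.
Remaining web compression depth: a_w = (T − C_f)/(0.85 f'_c b_w) = (504.6 − 179.8)/(0.85 × 3 × 13.6) = 9.366 in.
M_n = C_f(d − h_f/2) + (T − C_f)(d − a_w/2) = 179.8 × (24.4 − 2.15) + 324.8 × (24.4 − 4.683) = 4000.6 + 6404.1 = 10404.7 kip·in.
M_n = 10404.7/12 = 867.06 kip·ft.

M_n ≈ 867 kip·ft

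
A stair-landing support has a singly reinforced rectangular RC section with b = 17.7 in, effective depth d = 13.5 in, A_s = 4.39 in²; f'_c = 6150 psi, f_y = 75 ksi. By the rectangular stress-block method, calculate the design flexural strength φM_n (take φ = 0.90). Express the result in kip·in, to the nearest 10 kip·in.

φM_n ≈ 3470 kip·in

T = A_s f_y = 4.39 × 75 = 329.25 kips.
a = T/(0.85 f'_c b) = 329.25/(0.85 × 6.15 × 17.7) = 3.558 in.
M_n = T(d − a/2) = 329.25 × (13.5 − 1.779) = 3859.1 kip·in.
φM_n = 0.90 × 3859.1 = 3473.2 kip·in.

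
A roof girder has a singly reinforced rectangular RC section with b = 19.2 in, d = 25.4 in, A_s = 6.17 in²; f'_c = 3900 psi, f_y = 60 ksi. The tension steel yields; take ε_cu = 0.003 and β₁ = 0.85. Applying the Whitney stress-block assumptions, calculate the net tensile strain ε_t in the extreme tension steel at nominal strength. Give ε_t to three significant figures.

ε_t ≈ 0.00814

a = A_s f_y/(0.85 f'_c b) = 5.816 in.
β₁ = 0.85, so c = a/β₁ = 5.816/0.85 = 6.842 in.
From the linear strain diagram with ε_cu = 0.003: ε_t = 0.003 (d − c)/c = 0.003 × (25.4 − 6.842)/6.842 = 0.00814.
Since ε_t ≥ 0.005, the section is tension-controlled.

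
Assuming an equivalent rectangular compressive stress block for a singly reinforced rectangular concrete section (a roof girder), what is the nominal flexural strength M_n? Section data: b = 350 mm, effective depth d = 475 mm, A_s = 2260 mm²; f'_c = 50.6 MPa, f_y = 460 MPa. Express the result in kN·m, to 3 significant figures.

T = A_s f_y = 2260 × 460 = 1039600 N = 1039.6 kN.
From C = T: a = T/(0.85 f'_c b) = 1039600/(0.85 × 50.6 × 350) = 69.06 mm.
M_n = T(d − a/2) = 1039.6 kN × (475 − 34.53) mm = 457.91 kN·m.

M_n ≈ 458 kN·m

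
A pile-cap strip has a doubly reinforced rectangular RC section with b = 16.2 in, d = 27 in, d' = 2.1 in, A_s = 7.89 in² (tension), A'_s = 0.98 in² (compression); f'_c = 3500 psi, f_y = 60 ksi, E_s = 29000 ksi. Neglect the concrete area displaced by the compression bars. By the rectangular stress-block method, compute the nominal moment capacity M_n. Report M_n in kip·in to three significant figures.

M_n ≈ 10900 kip·in

Assume both steels yield.
a = (A_s − A'_s) f_y/(0.85 f'_c b) = (7.89 − 0.98) × 60/(0.85 × 3.5 × 16.2) = 8.603 in.
c = a/β₁ = 8.603/0.85 = 10.121 in; ε'_s = 0.003(c − d')/c = 0.0024 ≥ ε_y = 0.0021, so the compression steel yields.
M_n = (A_s − A'_s) f_y (d − a/2) + A'_s f_y (d − d') = 414.6 × (27 − 4.3015) + 58.8 × (27 − 2.1) = 9410.8 + 1464.1 = 10874.9 kip·in.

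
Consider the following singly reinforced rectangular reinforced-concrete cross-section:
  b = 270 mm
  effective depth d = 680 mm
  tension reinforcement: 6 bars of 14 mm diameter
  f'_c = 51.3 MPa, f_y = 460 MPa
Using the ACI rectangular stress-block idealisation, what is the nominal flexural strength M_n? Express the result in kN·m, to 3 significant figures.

A_s = 6 × 154 = 924 mm².
T = A_s f_y = 924 × 460 = 425040 N = 425.04 kN.
From C = T: a = T/(0.85 f'_c b) = 425040/(0.85 × 51.3 × 270) = 36.10 mm.
M_n = T(d − a/2) = 425.04 kN × (680 − 18.05) mm = 281.36 kN·m.

M_n ≈ 281 kN·m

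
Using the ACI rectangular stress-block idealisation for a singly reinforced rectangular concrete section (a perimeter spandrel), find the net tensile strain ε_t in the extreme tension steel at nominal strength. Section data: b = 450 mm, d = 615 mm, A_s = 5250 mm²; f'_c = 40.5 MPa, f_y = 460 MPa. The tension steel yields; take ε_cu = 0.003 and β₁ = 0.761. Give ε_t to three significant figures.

ε_t ≈ 0.00601

a = A_s f_y/(0.85 f'_c b) = 155.89 mm.
β₁ = 0.761, so c = a/β₁ = 155.89/0.761 = 204.85 mm.
From the linear strain diagram with ε_cu = 0.003: ε_t = 0.003 (d − c)/c = 0.003 × (615 − 204.85)/204.85 = 0.00601.
Since ε_t ≥ 0.005, the section is tension-controlled.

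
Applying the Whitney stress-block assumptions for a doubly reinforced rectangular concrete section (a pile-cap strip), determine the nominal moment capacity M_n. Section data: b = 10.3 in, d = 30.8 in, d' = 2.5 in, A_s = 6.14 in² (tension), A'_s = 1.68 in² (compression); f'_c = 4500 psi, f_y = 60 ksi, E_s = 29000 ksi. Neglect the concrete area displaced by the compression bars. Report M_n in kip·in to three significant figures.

Assume both steels yield.
a = (A_s − A'_s) f_y/(0.85 f'_c b) = (6.14 − 1.68) × 60/(0.85 × 4.5 × 10.3) = 6.792 in.
c = a/β₁ = 6.792/0.825 = 8.233 in; ε'_s = 0.003(c − d')/c = 0.0021 ≥ ε_y = 0.0021, so the compression steel yields.
M_n = (A_s − A'_s) f_y (d − a/2) + A'_s f_y (d − d') = 267.6 × (30.8 − 3.396) + 100.8 × (30.8 − 2.5) = 7333.3 + 2852.6 = 10185.9 kip·in.

M_n ≈ 10200 kip·in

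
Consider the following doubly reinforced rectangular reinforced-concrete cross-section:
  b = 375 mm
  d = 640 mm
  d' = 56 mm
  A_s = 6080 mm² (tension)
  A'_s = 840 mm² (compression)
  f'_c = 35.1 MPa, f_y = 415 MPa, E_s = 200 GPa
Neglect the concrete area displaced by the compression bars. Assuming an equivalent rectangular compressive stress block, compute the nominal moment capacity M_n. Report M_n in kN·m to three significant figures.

Assume both tension and compression steel yield.
Net tension couple steel: A_s − A'_s = 5240 mm².
a = (A_s − A'_s) f_y / (0.85 f'_c b) = 2174600/(0.85 × 35.1 × 375) = 194.37 mm.
c = a/β₁ = 194.37/0.799 = 243.27 mm; ε'_s = 0.003(c − d')/c = 0.0023 ≥ f_y/E_s = 0.0021, so compression steel does yield.
M_n = (A_s − A'_s) f_y (d − a/2) + A'_s f_y (d − d') = [2174600 × (640 − 97.185) + 348600 × (640 − 56)] × 10⁻⁶ = 1180.41 + 203.58 = 1383.99 kN·m.

M_n ≈ 1380 kN·m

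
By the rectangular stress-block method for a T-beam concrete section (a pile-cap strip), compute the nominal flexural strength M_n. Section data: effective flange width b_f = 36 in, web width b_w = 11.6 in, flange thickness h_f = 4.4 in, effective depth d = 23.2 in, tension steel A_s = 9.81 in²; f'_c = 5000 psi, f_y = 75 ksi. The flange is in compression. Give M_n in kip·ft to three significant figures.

M_n ≈ 1270 kip·ft

Tension: T = A_s f_y = 9.81 × 75 = 735.75 kips.
Try a within the flange: a = T/(0.85 f'_c b_f) = 735.75/(0.85 × 5 × 36) = 4.809 in.
a = 4.809 > h_f = 4.4 in: the block extends into the web. Split into flange-overhang and web parts.
C_f = 0.85 f'_c (b_f − b_w) h_f = 0.85 × 5 × (36 − 11.6) × 4.4 = 456.3 kips.
Remaining web compression depth: a_w = (T − C_f)/(0.85 f'_c b_w) = (735.75 − 456.3)/(0.85 × 5 × 11.6) = 5.668 in.
M_n = C_f(d − h_f/2) + (T − C_f)(d − a_w/2) = 456.3 × (23.2 − 2.2) + 279.45 × (23.2 − 2.834) = 9582.3 + 5691.3 = 15273.6 kip·in.
M_n = 15273.6/12 = 1272.80 kip·ft.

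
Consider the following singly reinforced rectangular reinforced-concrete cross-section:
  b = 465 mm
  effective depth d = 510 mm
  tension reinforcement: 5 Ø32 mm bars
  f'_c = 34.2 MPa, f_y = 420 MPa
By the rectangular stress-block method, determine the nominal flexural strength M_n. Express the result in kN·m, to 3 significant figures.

M_n ≈ 756 kN·m

A_s = 5 × 804 = 4020 mm².
T = A_s f_y = 4020 × 420 = 1688400 N = 1688.4 kN.
From C = T: a = T/(0.85 f'_c b) = 1688400/(0.85 × 34.2 × 465) = 124.90 mm.
M_n = T(d − a/2) = 1688.4 kN × (510 − 62.45) mm = 755.64 kN·m.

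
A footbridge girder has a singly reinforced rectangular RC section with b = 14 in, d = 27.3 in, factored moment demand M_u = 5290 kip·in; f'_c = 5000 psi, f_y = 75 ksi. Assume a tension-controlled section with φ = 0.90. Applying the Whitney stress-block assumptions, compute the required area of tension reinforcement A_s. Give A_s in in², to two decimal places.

M_n = M_u/φ = 5290/0.90 = 5877.78 kip·in.
From M_n = 0.85 f'_c a b (d − a/2):
a = d − √(d² − 2M_n/(0.85 f'_c b)) = 27.3 − √(27.3² − 2 × 5877.78/(0.85 × 5 × 14)) = 3.897 in.
A_s = 0.85 f'_c a b / f_y = 0.85 × 5 × 3.897 × 14 / 75 = 3.092 in².

A_s ≈ 3.09 in²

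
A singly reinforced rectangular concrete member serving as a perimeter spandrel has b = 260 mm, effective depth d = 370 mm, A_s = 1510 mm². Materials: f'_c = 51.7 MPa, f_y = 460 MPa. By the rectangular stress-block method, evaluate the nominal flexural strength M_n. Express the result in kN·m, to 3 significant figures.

T = A_s f_y = 1510 × 460 = 694600 N = 694.6 kN.
From C = T: a = T/(0.85 f'_c b) = 694600/(0.85 × 51.7 × 260) = 60.79 mm.
M_n = T(d − a/2) = 694.6 kN × (370 − 30.395) mm = 235.89 kN·m.

M_n ≈ 236 kN·m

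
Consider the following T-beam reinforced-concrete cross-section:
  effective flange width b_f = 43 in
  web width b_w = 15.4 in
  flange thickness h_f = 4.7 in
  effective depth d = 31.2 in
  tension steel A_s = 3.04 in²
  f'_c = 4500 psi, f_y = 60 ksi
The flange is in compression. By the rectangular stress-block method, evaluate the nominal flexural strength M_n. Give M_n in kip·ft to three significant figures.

M_n ≈ 466 kip·ft

Tension: T = A_s f_y = 3.04 × 60 = 182.4 kips.
Try a within the flange: a = T/(0.85 f'_c b_f) = 182.4/(0.85 × 4.5 × 43) = 1.109 in.
Since a = 1.109 ≤ h_f = 4.7 in, the stress block lies entirely in the flange; analyse as a rectangular beam of width b_f.
M_n = T(d − a/2) = 182.4 × (31.2 − 0.5545) = 5589.7 kip·in.
M_n = 5589.7/12 = 465.81 kip·ft.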